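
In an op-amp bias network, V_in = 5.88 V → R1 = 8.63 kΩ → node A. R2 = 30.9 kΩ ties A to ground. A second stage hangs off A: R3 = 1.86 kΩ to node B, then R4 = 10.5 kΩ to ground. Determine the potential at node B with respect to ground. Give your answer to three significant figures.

Node A sees R2 in parallel with the series input of stage 2, R3 + R4 = 12.36 kΩ.
Effective lower resistance at A: R2 ‖ 12.36 = 8.829 kΩ.
First divider: V_A = V_in · 8.829/(8.63 + 8.829) = 2.973 V.
V_B = V_A × 0.8495 = 2.526 V.

V_B ≈ 2.53 V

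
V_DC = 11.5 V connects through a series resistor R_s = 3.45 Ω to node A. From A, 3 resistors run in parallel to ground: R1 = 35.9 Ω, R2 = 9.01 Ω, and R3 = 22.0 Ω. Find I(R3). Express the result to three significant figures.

I ≈ 0.320 A

Parallel bank: R_p = 1/(1/35.9 + 1/9.01 + 1/22.0) = 5.426 Ω.
V_A = 11.5 × 5.426/8.876 = 7.030 V.
I(R3) = V_A / R3 = 7.030/22.0 = 0.3195 A.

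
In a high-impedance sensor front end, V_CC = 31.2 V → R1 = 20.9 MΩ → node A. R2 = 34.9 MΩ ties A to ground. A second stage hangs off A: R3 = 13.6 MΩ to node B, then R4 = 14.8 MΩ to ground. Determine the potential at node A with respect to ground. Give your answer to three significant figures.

Node A sees R2 in parallel with the series input of stage 2, R3 + R4 = 28.40 MΩ.
Effective lower resistance at A: R2 ‖ 28.40 = 15.66 MΩ.
V_A = 31.2 × 15.66/(20.9 + 15.66) = 13.36 V.

V_A ≈ 13.4 V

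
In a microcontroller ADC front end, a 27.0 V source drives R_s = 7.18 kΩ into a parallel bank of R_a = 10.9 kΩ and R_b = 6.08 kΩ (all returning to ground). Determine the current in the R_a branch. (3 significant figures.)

Combine the parallel branches: R_p = (1/10.9 + 1/6.08)⁻¹ = 3.903 kΩ.
Node voltage V_A = V_supply · R_p/(R_s + R_p) = 27.0 × 0.3522 = 9.508 V.
I(R_a) = V_A / R_a = 9.508/10.9 = 0.8723 mA.

I ≈ 0.872 mA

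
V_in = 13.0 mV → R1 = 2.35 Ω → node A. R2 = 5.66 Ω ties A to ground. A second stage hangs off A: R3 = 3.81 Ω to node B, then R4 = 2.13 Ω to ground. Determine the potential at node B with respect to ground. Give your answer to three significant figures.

V_B ≈ 2.57 mV

Node A sees R2 in parallel with the series input of stage 2, R3 + R4 = 5.940 Ω.
R2 ‖ (R3+R4) = 2.898 Ω.
So V_A = 13.0 × 0.5522 = 7.179 mV.
Stage 2 is unloaded, so V_B = V_A · R4/(R3+R4) = 7.179 × 2.13/5.940 = 2.574 mV.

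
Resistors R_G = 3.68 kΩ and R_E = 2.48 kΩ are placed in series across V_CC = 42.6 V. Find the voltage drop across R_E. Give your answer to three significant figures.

V ≈ 17.2 V

Total series resistance ΣR = 3.68 + 2.48 = 6.160 kΩ.
By the voltage-divider rule, V = 42.6 × 2.480/6.160 = 17.15 V.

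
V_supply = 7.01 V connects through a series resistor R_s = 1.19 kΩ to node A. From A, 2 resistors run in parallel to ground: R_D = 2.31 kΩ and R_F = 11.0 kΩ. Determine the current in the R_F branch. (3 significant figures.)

Equivalent of the parallel group: R_p = 1.909 kΩ.
V_A = 7.01 × 1.909/3.099 = 4.318 V.
I(R_F) = V_A / R_F = 4.318/11.0 = 0.3926 mA.
(Equivalently: I_total = 2.262 mA, then current-divider fraction G_k/ΣG = 0.1736.)

I ≈ 0.393 mA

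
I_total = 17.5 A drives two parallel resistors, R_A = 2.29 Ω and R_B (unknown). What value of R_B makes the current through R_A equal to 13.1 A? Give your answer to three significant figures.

Two-branch current divider: I_A = I_total · R_B/(R_A + R_B).
13.1/17.5 = R_B/(R_A + R_B) → R_B = R_A · (0.7486)/(1 − 0.7486) = 2.29 × 2.977 = 6.818 Ω.

R_B ≈ 6.82 Ω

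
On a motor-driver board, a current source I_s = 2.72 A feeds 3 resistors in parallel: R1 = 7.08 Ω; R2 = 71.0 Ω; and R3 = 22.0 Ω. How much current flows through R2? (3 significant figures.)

Total conductance ΣG = 1/7.08 + 1/71.0 + 1/22.0 = 0.2008 (units of 1/Ω).
By the current-divider rule, I = I_s · G_k/ΣG = 2.72 × 0.07015 = 0.1908 A.

I ≈ 0.191 A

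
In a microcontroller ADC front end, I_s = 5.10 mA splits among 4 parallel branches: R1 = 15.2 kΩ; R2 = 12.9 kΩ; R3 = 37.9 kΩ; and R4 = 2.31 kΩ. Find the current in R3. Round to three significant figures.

ΣG = 1/15.2 + 1/12.9 + 1/37.9 + 1/2.31 = 0.6026.
R3 takes the fraction G_k/ΣG = 0.02639/0.6026 = 0.04379, so I = 5.10 × 0.04379 = 0.2233 mA.

I ≈ 0.223 mA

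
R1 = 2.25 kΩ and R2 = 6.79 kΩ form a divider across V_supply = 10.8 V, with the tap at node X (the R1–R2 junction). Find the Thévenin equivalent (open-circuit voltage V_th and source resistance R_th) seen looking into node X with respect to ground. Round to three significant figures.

With X open, the divider is unloaded: V_th = 10.8 × 6.79/9.040 = 8.112 V.
Looking into X with the source shorted: R_th = R1·R2/(R1+R2) = 2.250 × 6.79/9.040 = 1.690 kΩ.

V_th ≈ 8.11 V, R_th ≈ 1.69 kΩ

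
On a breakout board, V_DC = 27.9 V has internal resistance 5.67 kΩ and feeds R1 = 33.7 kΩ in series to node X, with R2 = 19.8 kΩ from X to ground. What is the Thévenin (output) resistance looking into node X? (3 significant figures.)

R1' = 5.67 + 33.7 = 39.37 kΩ (source resistance + R1).
Looking into X with the source shorted: R_th = R1'·R2/(R1'+R2) = 39.37 × 19.8/59.17 = 13.17 kΩ.

R_th ≈ 13.2 kΩ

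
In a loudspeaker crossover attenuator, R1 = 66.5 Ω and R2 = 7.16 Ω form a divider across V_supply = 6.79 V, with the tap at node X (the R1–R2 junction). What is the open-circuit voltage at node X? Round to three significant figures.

V_th ≈ 0.660 V

V_th is the unloaded tap voltage: V_supply · R2/(R1+R2) = 6.79 × 0.09720 = 0.6600 V.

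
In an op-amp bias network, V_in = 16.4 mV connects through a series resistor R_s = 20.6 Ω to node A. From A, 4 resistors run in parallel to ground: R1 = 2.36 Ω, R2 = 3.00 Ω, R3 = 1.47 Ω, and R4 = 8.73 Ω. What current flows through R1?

I ≈ 0.211 mA

Parallel bank: R_p = 1/(1/2.36 + 1/3.00 + 1/1.47 + 1/8.73) = 0.6444 Ω.
V_A by voltage divider: V_A = 16.4 × 0.6444/(20.6 + 0.6444) = 0.4974 mV.
Branch current I = V_A/R1 = 0.4974/2.36 = 0.2108 mA.
(Check via current divider: I_total = 0.7720 mA; share G_k/ΣG = 0.2730 → same result.)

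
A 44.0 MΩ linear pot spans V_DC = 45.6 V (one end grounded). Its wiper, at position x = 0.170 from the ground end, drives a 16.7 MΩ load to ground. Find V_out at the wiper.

V_out ≈ 5.65 V

The pot divides into 36.52 MΩ above the wiper and 7.480 MΩ below.
(x·R_p) ‖ R_L = 5.166 MΩ.
V_out = 45.6 × 5.166/(36.52 + 5.166) = 5.651 V.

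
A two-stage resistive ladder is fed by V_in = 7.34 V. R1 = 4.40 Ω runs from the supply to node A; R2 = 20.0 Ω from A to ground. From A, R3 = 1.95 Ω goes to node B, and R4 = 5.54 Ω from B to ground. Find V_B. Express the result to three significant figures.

V_B ≈ 3.00 V

The second stage (R3 + R4 = 7.490 Ω) loads node A in parallel with R2.
Effective lower resistance at A: R2 ‖ 7.490 = 5.449 Ω.
V_A = 7.34 × 5.449/(4.40 + 5.449) = 4.061 V.
Stage 2 is unloaded, so V_B = V_A · R4/(R3+R4) = 4.061 × 5.54/7.490 = 3.004 V.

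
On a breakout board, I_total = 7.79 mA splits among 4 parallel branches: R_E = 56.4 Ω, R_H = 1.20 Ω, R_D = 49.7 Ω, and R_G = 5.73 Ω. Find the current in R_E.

Total conductance ΣG = 1/56.4 + 1/1.20 + 1/49.7 + 1/5.73 = 1.046 (units of 1/Ω).
Current divider: I(R_E) = I_total · G_k/ΣG = 7.79 × (0.01773/1.046) = 7.79 × 0.01696 = 0.1321 mA.

I ≈ 0.132 mA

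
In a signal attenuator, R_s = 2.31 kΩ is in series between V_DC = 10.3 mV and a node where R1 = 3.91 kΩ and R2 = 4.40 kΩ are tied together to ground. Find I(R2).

Parallel bank: R_p = 1/(1/3.91 + 1/4.40) = 2.070 kΩ.
V_A = 10.3 × 2.070/4.380 = 4.868 mV.
I(R2) = V_A / R2 = 4.868/4.40 = 1.106 µA.
(Equivalently: I_total = 2.351 µA, then current-divider fraction G_k/ΣG = 0.4705.)

I ≈ 1.11 µA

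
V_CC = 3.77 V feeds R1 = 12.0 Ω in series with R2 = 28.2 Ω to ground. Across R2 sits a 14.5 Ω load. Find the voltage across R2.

First combine the lower leg with the load: R2 ‖ R_L = 9.576 Ω.
Then V_out = V_CC · R2'/(R1 + R2') = 3.77 × 9.576/21.58 = 1.673 V.

V_out ≈ 1.67 V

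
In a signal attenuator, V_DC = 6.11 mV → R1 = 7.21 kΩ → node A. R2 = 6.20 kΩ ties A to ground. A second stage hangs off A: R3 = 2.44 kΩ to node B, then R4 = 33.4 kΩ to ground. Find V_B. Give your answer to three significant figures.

The second stage (R3 + R4 = 35.84 kΩ) loads node A in parallel with R2.
R2 ‖ (R3+R4) = 5.286 kΩ.
So V_A = 6.11 × 0.4230 = 2.585 mV.
V_B = V_A × 0.9319 = 2.409 mV.

V_B ≈ 2.41 mV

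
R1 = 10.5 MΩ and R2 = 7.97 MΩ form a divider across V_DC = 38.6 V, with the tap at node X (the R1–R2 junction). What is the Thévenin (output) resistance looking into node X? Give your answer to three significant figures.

R_th ≈ 4.53 MΩ

Zeroing V_DC shorts the top of R1 to ground, so R_th = R1 ‖ R2 = 4.531 MΩ.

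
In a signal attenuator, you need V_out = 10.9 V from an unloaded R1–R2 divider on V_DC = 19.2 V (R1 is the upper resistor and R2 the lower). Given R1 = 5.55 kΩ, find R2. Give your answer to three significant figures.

Required fraction k = V_out/V_DC = 0.5677.
R2 = R1 · 0.5677/(1 − 0.5677) = 7.289 kΩ.

R2 ≈ 7.29 kΩ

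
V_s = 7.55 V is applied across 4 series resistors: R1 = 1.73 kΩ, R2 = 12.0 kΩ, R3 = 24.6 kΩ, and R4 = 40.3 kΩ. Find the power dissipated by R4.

P ≈ 0.372 mW

Series current I = V_s/ΣR = 7.55/78.63 = 0.09602 mA.
V(R4) = I·R = 3.870 V; P = V·I = 3.870 × 0.09602 = 0.3716 mW.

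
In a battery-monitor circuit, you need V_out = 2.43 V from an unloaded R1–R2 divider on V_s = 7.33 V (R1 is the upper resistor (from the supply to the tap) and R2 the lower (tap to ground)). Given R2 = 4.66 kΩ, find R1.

Required fraction k = V_out/V_s = 0.3315.
So R1 = R2 · (V_s/V_out − 1) = 4.66 × (7.33/2.43 − 1) = 4.66 × 2.016 = 9.397 kΩ.

R1 ≈ 9.40 kΩ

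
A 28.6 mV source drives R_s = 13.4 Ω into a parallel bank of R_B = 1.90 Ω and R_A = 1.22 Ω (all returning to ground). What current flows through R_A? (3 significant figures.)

Parallel bank: R_p = 1/(1/1.90 + 1/1.22) = 0.7429 Ω.
Node voltage V_A = V_supply · R_p/(R_s + R_p) = 28.6 × 0.05253 = 1.502 mV.
Branch current I = V_A/R_A = 1.502/1.22 = 1.231 mA.

I ≈ 1.23 mA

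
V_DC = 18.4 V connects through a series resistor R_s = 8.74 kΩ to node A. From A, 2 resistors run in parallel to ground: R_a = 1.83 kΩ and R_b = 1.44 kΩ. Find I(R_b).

I ≈ 1.08 mA

Equivalent of the parallel group: R_p = 0.8059 kΩ.
V_A = 18.4 × 0.8059/9.546 = 1.553 V.
Branch current I = V_A/R_b = 1.553/1.44 = 1.079 mA.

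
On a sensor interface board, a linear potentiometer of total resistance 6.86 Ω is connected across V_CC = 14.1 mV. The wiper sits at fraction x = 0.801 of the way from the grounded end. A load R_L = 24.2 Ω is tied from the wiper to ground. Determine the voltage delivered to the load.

V_out ≈ 10.8 mV

The pot divides into 1.365 Ω above the wiper and 5.495 Ω below.
R_L loads the lower segment: effective lower R = 4.478 Ω.
V_out = 14.1 × 4.478/(1.365 + 4.478) = 10.81 mV.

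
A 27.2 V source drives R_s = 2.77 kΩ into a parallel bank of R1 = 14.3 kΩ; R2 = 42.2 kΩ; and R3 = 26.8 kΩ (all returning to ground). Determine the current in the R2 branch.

Combine the parallel branches: R_p = (1/14.3 + 1/42.2 + 1/26.8)⁻¹ = 7.637 kΩ.
V_A = 27.2 × 7.637/10.41 = 19.96 V.
Branch current I = V_A/R2 = 19.96/42.2 = 0.4730 mA.

I ≈ 0.473 mA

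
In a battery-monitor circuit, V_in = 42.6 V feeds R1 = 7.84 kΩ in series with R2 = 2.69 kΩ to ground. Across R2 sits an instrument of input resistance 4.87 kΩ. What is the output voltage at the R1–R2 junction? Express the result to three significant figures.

R2 ‖ R_L = (2.69 × 4.87)/(2.69 + 4.87) = 1.733 kΩ.
Voltage divider with the loaded lower leg: V_out = 42.6 × 1.733/(7.84 + 1.733) = 42.6 × 0.1810 = 7.711 V.
(Unloaded it would be 10.9 V; the load pulls it down.)

V_out ≈ 7.71 V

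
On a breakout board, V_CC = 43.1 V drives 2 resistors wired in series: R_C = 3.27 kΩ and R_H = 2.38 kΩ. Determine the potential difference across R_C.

Series total: ΣR = 3.27 + 2.38 = 5.650 kΩ.
By the voltage-divider rule, V = 43.1 × 3.270/5.650 = 24.94 V.

V ≈ 24.9 V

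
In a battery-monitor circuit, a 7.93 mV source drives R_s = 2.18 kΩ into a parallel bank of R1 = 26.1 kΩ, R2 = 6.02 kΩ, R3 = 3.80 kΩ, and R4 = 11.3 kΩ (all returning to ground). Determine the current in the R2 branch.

I ≈ 0.595 µA

Combine the parallel branches: R_p = (1/26.1 + 1/6.02 + 1/3.80 + 1/11.3)⁻¹ = 1.798 kΩ.
Node voltage V_A = V_s · R_p/(R_s + R_p) = 7.93 × 0.4520 = 3.585 mV.
I(R2) = V_A / R2 = 3.585/6.02 = 0.5954 µA.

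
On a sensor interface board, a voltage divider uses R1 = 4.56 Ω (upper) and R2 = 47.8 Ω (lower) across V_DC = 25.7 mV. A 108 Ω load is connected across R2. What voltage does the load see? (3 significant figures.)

First combine the lower leg with the load: R2 ‖ R_L = 33.13 Ω.
Now apply the divider: V_out = 25.7 × 0.8790 = 22.59 mV.

V_out ≈ 22.6 mV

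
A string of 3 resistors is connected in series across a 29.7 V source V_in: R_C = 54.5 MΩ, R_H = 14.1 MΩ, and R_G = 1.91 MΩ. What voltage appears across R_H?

ΣR = 54.5 + 14.1 + 1.91 = 70.51 MΩ.
V = V_in · R/ΣR = 29.7 × 0.2000 = 5.939 V.

V ≈ 5.94 V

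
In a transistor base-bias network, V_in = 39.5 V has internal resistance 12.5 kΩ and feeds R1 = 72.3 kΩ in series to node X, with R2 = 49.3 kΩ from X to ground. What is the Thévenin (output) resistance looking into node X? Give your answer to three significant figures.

R1' = 12.5 + 72.3 = 84.80 kΩ (source resistance + R1).
Zeroing V_in shorts the top of R1' to ground, so R_th = R1' ‖ R2 = 31.18 kΩ.

R_th ≈ 31.2 kΩ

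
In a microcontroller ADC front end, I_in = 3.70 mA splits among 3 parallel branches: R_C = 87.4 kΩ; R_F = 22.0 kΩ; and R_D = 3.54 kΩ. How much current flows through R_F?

I ≈ 0.496 mA

ΣG = 1/87.4 + 1/22.0 + 1/3.54 = 0.3394.
Current divider: I(R_F) = I_in · G_k/ΣG = 3.70 × (0.04545/0.3394) = 3.70 × 0.1339 = 0.4956 mA.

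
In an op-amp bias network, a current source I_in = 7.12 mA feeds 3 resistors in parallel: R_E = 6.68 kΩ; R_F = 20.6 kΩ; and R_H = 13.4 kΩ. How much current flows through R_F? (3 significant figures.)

I ≈ 1.27 mA

ΣG = 1/6.68 + 1/20.6 + 1/13.4 = 0.2729.
Current divider: I(R_F) = I_in · G_k/ΣG = 7.12 × (0.04854/0.2729) = 7.12 × 0.1779 = 1.267 mA.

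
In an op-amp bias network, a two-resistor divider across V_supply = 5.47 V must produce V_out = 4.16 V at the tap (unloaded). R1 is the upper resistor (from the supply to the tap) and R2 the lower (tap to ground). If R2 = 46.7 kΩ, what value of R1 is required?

Required fraction k = V_out/V_supply = 0.7605.
R1 = R2·(1/k − 1) = 46.7 × 0.3149 = 14.71 kΩ.

R1 ≈ 14.7 kΩ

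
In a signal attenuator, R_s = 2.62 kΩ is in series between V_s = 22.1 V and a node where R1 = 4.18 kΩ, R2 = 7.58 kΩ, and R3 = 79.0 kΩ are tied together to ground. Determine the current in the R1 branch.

Combine the parallel branches: R_p = (1/4.18 + 1/7.58 + 1/79.0)⁻¹ = 2.605 kΩ.
Node voltage V_A = V_s · R_p/(R_s + R_p) = 22.1 × 0.4986 = 11.02 V.
I(R1) = V_A / R1 = 11.02/4.18 = 2.636 mA.
(Check via current divider: I_total = 4.229 mA; share G_k/ΣG = 0.6233 → same result.)

I ≈ 2.64 mA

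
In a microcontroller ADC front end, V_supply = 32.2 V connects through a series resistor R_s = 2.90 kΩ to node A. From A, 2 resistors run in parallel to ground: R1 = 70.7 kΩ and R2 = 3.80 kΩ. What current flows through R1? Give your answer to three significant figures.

I ≈ 0.252 mA

Parallel bank: R_p = 1/(1/70.7 + 1/3.80) = 3.606 kΩ.
V_A by voltage divider: V_A = 32.2 × 3.606/(2.90 + 3.606) = 17.85 V.
I(R1) = V_A / R1 = 17.85/70.7 = 0.2524 mA.
(Equivalently: I_total = 4.949 mA, then current-divider fraction G_k/ΣG = 0.05101.)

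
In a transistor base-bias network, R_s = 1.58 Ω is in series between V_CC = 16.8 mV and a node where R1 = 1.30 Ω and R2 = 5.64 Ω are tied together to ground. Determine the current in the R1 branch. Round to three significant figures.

I ≈ 5.18 mA

Parallel bank: R_p = 1/(1/1.30 + 1/5.64) = 1.056 Ω.
V_A by voltage divider: V_A = 16.8 × 1.056/(1.58 + 1.056) = 6.732 mV.
I(R1) = V_A / R1 = 6.732/1.30 = 5.178 mA.
(Check via current divider: I_total = 6.372 mA; share G_k/ΣG = 0.8127 → same result.)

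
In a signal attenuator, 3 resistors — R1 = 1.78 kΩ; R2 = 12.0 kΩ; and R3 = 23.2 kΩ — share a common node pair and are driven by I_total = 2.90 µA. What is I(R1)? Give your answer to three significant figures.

I ≈ 2.37 µA

ΣG = 1/1.78 + 1/12.0 + 1/23.2 = 0.6882.
By the current-divider rule, I = I_total · G_k/ΣG = 2.90 × 0.8163 = 2.367 µA.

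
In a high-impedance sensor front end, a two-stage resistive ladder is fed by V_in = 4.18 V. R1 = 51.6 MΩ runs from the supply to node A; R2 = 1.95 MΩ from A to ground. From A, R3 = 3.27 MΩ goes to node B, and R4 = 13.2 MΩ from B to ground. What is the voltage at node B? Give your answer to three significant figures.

The second stage (R3 + R4 = 16.47 MΩ) loads node A in parallel with R2.
R2 ‖ (R3+R4) = 1.744 MΩ.
So V_A = 4.18 × 0.03269 = 0.1366 V.
Then the unloaded second divider: V_B = V_A × R4/(R3+R4) = 0.1366 × 0.8015 = 0.1095 V.

V_B ≈ 0.109 V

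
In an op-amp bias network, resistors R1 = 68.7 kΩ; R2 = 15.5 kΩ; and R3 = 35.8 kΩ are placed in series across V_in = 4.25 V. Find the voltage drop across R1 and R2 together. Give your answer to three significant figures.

Total series resistance ΣR = 68.7 + 15.5 + 35.8 = 120.0 kΩ.
R_{R1..R2} = 68.7 + 15.5 = 84.20 kΩ.
By the voltage-divider rule, V = 4.25 × 84.20/120.0 = 2.982 V.

V ≈ 2.98 V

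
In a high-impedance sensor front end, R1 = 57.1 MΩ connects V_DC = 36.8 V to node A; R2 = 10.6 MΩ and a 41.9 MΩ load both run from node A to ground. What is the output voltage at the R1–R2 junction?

V_out ≈ 4.75 V

R2 ‖ R_L = (10.6 × 41.9)/(10.6 + 41.9) = 8.460 MΩ.
Voltage divider with the loaded lower leg: V_out = 36.8 × 8.460/(57.1 + 8.460) = 36.8 × 0.1290 = 4.749 V.
(Unloaded it would be 5.76 V; the load pulls it down.)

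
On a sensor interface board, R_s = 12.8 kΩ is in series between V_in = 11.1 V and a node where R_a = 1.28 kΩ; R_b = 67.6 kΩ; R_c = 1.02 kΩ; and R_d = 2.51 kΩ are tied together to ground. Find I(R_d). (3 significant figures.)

I ≈ 0.153 mA

Parallel bank: R_p = 1/(1/1.28 + 1/67.6 + 1/1.02 + 1/2.51) = 0.4598 kΩ.
V_A = 11.1 × 0.4598/13.26 = 0.3849 V.
Branch current I = V_A/R_d = 0.3849/2.51 = 0.1534 mA.
(Check via current divider: I_total = 0.8371 mA; share G_k/ΣG = 0.1832 → same result.)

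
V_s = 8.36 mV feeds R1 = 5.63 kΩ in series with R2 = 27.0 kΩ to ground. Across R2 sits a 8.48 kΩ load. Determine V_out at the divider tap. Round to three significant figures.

First combine the lower leg with the load: R2 ‖ R_L = 6.453 kΩ.
Now apply the divider: V_out = 8.36 × 0.5341 = 4.465 mV.
(Unloaded it would be 6.92 mV; the load pulls it down.)

V_out ≈ 4.46 mV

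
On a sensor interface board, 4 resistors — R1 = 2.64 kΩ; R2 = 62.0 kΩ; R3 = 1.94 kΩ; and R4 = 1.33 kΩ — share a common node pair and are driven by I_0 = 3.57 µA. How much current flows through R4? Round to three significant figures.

I ≈ 1.61 µA

ΣG = 1/2.64 + 1/62.0 + 1/1.94 + 1/1.33 = 1.662.
Current divider: I(R4) = I_0 · G_k/ΣG = 3.57 × (0.7519/1.662) = 3.57 × 0.4523 = 1.615 µA.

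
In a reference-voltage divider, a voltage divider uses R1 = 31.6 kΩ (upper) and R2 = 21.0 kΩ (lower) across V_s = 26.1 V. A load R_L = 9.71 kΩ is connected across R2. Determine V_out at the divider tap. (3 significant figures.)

V_out ≈ 4.53 V

The load sits in parallel with R2, giving an effective lower resistance R2' = R2·R_L/(R2+R_L) = 6.640 kΩ.
Then V_out = V_s · R2'/(R1 + R2') = 26.1 × 6.640/38.24 = 4.532 V.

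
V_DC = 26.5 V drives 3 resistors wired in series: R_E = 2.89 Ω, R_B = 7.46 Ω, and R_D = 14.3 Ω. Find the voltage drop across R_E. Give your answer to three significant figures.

V ≈ 3.11 V

Total series resistance ΣR = 2.89 + 7.46 + 14.3 = 24.65 Ω.
Voltage divider: V = V_DC · (2.890 / 24.65) = 26.5 × 0.1172 = 3.107 V.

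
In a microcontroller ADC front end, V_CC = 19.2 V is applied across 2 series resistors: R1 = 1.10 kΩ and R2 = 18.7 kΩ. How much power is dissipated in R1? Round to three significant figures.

ΣR = 19.80 kΩ → I = 19.2/19.80 = 0.9697 mA.
P(R1) = I²·R1 = (0.9697)² × 1.10 = 1.034 mW.

P ≈ 1.03 mW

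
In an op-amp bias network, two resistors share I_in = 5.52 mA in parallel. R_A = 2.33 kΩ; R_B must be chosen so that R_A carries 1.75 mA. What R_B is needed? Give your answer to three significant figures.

R_B ≈ 1.08 kΩ

In a two-way split, I_A/I_in = R_B/(R_A + R_B).
1.75/5.52 = R_B/(R_A + R_B) → R_B = R_A · (0.3170)/(1 − 0.3170) = 2.33 × 0.4642 = 1.082 kΩ.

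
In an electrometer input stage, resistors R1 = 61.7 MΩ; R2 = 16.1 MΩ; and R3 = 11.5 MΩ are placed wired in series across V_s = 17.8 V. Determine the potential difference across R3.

Total series resistance ΣR = 61.7 + 16.1 + 11.5 = 89.30 MΩ.
By the voltage-divider rule, V = 17.8 × 11.50/89.30 = 2.292 V.

V ≈ 2.29 V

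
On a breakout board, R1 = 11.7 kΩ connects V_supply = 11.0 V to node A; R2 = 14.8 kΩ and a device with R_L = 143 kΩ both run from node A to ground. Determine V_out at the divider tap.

First combine the lower leg with the load: R2 ‖ R_L = 13.41 kΩ.
Then V_out = V_supply · R2'/(R1 + R2') = 11.0 × 13.41/25.11 = 5.875 V.
(Unloaded it would be 6.14 V; the load pulls it down.)

V_out ≈ 5.87 V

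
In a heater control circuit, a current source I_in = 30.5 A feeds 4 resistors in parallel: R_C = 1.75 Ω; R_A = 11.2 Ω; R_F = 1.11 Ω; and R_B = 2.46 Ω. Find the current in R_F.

ΣG = 1/1.75 + 1/11.2 + 1/1.11 + 1/2.46 = 1.968.
By the current-divider rule, I = I_in · G_k/ΣG = 30.5 × 0.4577 = 13.96 A.

I ≈ 14.0 A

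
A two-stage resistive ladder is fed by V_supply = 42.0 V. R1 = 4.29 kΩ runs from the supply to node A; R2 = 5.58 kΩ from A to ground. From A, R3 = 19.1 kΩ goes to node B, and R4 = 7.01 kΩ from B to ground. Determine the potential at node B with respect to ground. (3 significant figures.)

V_B ≈ 5.83 V

Node A sees R2 in parallel with the series input of stage 2, R3 + R4 = 26.11 kΩ.
R2 ‖ (R3+R4) = 4.597 kΩ.
So V_A = 42.0 × 0.5173 = 21.73 V.
Stage 2 is unloaded, so V_B = V_A · R4/(R3+R4) = 21.73 × 7.01/26.11 = 5.833 V.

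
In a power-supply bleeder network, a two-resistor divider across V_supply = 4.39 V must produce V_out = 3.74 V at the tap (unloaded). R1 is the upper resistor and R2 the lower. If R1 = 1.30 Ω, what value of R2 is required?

The divider ratio is R2/(R1+R2) = 3.74/4.39 = 0.8519.
So R2 = R1 · V_out/(V_supply − V_out) = 1.30 × 3.74/(4.39 − 3.74) = 1.30 × 5.754 = 7.480 Ω.

R2 ≈ 7.48 Ω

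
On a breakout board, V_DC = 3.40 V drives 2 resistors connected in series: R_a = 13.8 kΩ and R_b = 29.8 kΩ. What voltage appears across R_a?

Series total: ΣR = 13.8 + 29.8 = 43.60 kΩ.
V = V_DC · R/ΣR = 3.40 × 0.3165 = 1.076 V.

V ≈ 1.08 V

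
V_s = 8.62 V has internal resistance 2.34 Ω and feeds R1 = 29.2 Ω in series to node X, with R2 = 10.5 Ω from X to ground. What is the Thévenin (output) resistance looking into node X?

R_th ≈ 7.88 Ω

R1' = 2.34 + 29.2 = 31.54 Ω (source resistance + R1).
Zeroing V_s shorts the top of R1' to ground, so R_th = R1' ‖ R2 = 7.877 Ω.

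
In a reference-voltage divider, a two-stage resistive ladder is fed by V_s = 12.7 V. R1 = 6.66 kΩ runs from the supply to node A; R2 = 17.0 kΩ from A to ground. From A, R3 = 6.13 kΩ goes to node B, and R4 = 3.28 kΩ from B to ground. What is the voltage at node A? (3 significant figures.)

V_A ≈ 6.05 V

The second stage (R3 + R4 = 9.410 kΩ) loads node A in parallel with R2.
Effective lower resistance at A: R2 ‖ 9.410 = 6.057 kΩ.
So V_A = 12.7 × 0.4763 = 6.049 V.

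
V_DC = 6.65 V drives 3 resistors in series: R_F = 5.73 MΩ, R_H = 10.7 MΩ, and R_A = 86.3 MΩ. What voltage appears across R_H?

Total series resistance ΣR = 5.73 + 10.7 + 86.3 = 102.7 MΩ.
Voltage divider: V = V_DC · (10.70 / 102.7) = 6.65 × 0.1042 = 0.6926 V.

V ≈ 0.693 V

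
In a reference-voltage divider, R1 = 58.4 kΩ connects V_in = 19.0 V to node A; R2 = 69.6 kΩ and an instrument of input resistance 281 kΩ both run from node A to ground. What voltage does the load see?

V_out ≈ 9.28 V

R2 ‖ R_L = (69.6 × 281)/(69.6 + 281) = 55.78 kΩ.
Voltage divider with the loaded lower leg: V_out = 19.0 × 55.78/(58.4 + 55.78) = 19.0 × 0.4885 = 9.282 V.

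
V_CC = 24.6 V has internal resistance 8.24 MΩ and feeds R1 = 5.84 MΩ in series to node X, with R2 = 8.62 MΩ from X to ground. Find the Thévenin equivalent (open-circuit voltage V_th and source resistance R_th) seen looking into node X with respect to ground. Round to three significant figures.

R1' = 8.24 + 5.84 = 14.08 MΩ (source resistance + R1).
Open-circuit (no load on X): V_th = V_CC · R2/(R1' + R2) = 24.6 × 8.62/(14.08 + 8.62) = 9.341 V.
Zeroing V_CC shorts the top of R1' to ground, so R_th = R1' ‖ R2 = 5.347 MΩ.

V_th ≈ 9.34 V, R_th ≈ 5.35 MΩ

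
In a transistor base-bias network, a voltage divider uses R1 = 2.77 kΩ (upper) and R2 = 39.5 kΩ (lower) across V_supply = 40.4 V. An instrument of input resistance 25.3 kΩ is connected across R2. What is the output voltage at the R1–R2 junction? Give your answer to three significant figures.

V_out ≈ 34.2 V

First combine the lower leg with the load: R2 ‖ R_L = 15.42 kΩ.
Then V_out = V_supply · R2'/(R1 + R2') = 40.4 × 15.42/18.19 = 34.25 V.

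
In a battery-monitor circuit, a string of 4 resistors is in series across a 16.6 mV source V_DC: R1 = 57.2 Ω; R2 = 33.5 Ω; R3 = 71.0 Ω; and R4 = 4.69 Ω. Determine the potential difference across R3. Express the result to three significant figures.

ΣR = 57.2 + 33.5 + 71.0 + 4.69 = 166.4 Ω.
V = V_DC · R/ΣR = 16.6 × 0.4267 = 7.083 mV.

V ≈ 7.08 mV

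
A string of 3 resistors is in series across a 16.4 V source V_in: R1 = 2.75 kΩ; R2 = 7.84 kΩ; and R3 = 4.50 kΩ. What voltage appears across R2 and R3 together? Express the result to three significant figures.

V ≈ 13.4 V

Series total: ΣR = 2.75 + 7.84 + 4.50 = 15.09 kΩ.
R_{R2..R3} = 7.84 + 4.50 = 12.34 kΩ.
By the voltage-divider rule, V = 16.4 × 12.34/15.09 = 13.41 V.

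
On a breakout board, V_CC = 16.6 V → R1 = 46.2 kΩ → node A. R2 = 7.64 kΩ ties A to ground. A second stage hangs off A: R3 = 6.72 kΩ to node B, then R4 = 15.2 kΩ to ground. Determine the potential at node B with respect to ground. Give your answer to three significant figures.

The second stage (R3 + R4 = 21.92 kΩ) loads node A in parallel with R2.
Effective lower resistance at A: R2 ‖ 21.92 = 5.665 kΩ.
First divider: V_A = V_CC · 5.665/(46.2 + 5.665) = 1.813 V.
Then the unloaded second divider: V_B = V_A × R4/(R3+R4) = 1.813 × 0.6934 = 1.257 V.

V_B ≈ 1.26 V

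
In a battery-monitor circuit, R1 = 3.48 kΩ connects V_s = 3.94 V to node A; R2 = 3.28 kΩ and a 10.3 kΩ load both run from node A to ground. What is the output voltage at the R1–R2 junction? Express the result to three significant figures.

R2 ‖ R_L = (3.28 × 10.3)/(3.28 + 10.3) = 2.488 kΩ.
Voltage divider with the loaded lower leg: V_out = 3.94 × 2.488/(3.48 + 2.488) = 3.94 × 0.4169 = 1.642 V.

V_out ≈ 1.64 V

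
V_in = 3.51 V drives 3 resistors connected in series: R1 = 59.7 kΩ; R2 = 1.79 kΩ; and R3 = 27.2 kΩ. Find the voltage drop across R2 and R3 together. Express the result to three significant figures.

V ≈ 1.15 V

ΣR = 59.7 + 1.79 + 27.2 = 88.69 kΩ.
R_{R2..R3} = 1.79 + 27.2 = 28.99 kΩ.
Voltage divider: V = V_in · (28.99 / 88.69) = 3.51 × 0.3269 = 1.147 V.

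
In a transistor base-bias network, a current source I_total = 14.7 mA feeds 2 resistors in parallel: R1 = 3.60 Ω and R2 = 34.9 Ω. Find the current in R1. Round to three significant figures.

Two-branch current divider: I_k = I_total · R_other/(R_1 + R_2).
I(R1) = 14.7 × 34.9/(3.60 + 34.9) = 14.7 × 0.9065 = 13.33 mA.

I ≈ 13.3 mA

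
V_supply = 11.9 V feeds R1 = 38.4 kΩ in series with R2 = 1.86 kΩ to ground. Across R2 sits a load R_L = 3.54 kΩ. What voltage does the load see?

V_out ≈ 0.366 V

The load sits in parallel with R2, giving an effective lower resistance R2' = R2·R_L/(R2+R_L) = 1.219 kΩ.
Then V_out = V_supply · R2'/(R1 + R2') = 11.9 × 1.219/39.62 = 0.3662 V.
(Unloaded it would be 0.550 V; the load pulls it down.)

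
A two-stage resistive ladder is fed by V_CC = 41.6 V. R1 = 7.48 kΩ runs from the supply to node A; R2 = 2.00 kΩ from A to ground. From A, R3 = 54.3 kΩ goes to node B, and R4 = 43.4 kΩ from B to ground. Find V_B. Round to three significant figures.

V_B ≈ 3.84 V

Looking into the second stage from A: R3 + R4 = 97.70 kΩ appears in parallel with R2.
R2 ‖ (R3+R4) = 1.960 kΩ.
V_A = 41.6 × 1.960/(7.48 + 1.960) = 8.637 V.
Stage 2 is unloaded, so V_B = V_A · R4/(R3+R4) = 8.637 × 43.4/97.70 = 3.837 V.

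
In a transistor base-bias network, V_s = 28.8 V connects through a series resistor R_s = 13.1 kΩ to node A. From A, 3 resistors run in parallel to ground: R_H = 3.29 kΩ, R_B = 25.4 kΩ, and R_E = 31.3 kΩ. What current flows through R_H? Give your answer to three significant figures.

Parallel bank: R_p = 1/(1/3.29 + 1/25.4 + 1/31.3) = 2.665 kΩ.
Node voltage V_A = V_s · R_p/(R_s + R_p) = 28.8 × 0.1690 = 4.868 V.
I(R_H) = V_A / R_H = 4.868/3.29 = 1.480 mA.
(Check via current divider: I_total = 1.827 mA; share G_k/ΣG = 0.8100 → same result.)

I ≈ 1.48 mA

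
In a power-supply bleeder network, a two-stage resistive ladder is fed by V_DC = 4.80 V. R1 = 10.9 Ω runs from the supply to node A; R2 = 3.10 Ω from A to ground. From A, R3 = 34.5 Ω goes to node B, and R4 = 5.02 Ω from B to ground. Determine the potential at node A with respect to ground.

The second stage (R3 + R4 = 39.52 Ω) loads node A in parallel with R2.
Effective lower resistance at A: R2 ‖ 39.52 = 2.875 Ω.
V_A = 4.80 × 2.875/(10.9 + 2.875) = 1.002 V.

V_A ≈ 1.00 V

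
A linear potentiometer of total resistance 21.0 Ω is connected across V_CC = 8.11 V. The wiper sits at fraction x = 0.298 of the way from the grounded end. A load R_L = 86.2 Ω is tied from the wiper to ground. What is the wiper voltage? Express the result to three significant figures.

V_out ≈ 2.30 V

Lower segment x·R_p = 6.258 Ω; upper segment (1−x)·R_p = 14.74 Ω.
Lower segment in parallel with the load: 6.258 ‖ 86.2 = 5.834 Ω.
V_out = 8.11 × 5.834/(14.74 + 5.834) = 2.300 V.
(Unloaded: V_out = x·V_CC = 2.42 V.)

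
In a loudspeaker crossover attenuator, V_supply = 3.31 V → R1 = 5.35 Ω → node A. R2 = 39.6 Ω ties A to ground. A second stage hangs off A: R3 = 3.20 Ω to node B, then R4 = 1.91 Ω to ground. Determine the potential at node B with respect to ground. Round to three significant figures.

Node A sees R2 in parallel with the series input of stage 2, R3 + R4 = 5.110 Ω.
Effective lower resistance at A: R2 ‖ 5.110 = 4.526 Ω.
First divider: V_A = V_supply · 4.526/(5.35 + 4.526) = 1.517 V.
V_B = V_A × 0.3738 = 0.5670 V.

V_B ≈ 0.567 V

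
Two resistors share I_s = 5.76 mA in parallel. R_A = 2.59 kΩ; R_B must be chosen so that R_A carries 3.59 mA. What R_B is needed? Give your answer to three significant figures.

R_B ≈ 4.28 kΩ

In a two-way split, I_A/I_s = R_B/(R_A + R_B).
With f = 0.6233, R_B = R_A · f/(1−f) = 2.59 × 1.654 = 4.285 kΩ.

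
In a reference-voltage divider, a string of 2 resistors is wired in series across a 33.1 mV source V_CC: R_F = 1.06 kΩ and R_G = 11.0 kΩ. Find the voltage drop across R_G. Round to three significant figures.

Total series resistance ΣR = 1.06 + 11.0 = 12.06 kΩ.
Voltage divider: V = V_CC · (11.00 / 12.06) = 33.1 × 0.9121 = 30.19 mV.

V ≈ 30.2 mV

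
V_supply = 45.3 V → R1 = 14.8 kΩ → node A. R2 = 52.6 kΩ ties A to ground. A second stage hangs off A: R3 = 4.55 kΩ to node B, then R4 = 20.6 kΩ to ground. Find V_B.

V_B ≈ 19.8 V

Looking into the second stage from A: R3 + R4 = 25.15 kΩ appears in parallel with R2.
R2 ‖ (R3+R4) = 17.01 kΩ.
V_A = 45.3 × 17.01/(14.8 + 17.01) = 24.23 V.
V_B = V_A × 0.8191 = 19.84 V.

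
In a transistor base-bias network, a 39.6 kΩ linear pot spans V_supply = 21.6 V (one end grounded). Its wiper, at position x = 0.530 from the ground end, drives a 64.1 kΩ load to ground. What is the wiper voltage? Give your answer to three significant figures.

The pot divides into 18.61 kΩ above the wiper and 20.99 kΩ below.
(x·R_p) ‖ R_L = 15.81 kΩ.
Then V_out = V_supply · 15.81/(18.61 + 15.81) = 9.921 V.
(Unloaded: V_out = x·V_supply = 11.4 V.)

V_out ≈ 9.92 V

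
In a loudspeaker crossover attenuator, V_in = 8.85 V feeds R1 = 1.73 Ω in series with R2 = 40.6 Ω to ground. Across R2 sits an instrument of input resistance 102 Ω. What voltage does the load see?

V_out ≈ 8.35 V

R2 ‖ R_L = (40.6 × 102)/(40.6 + 102) = 29.04 Ω.
Voltage divider with the loaded lower leg: V_out = 8.85 × 29.04/(1.73 + 29.04) = 8.85 × 0.9438 = 8.352 V.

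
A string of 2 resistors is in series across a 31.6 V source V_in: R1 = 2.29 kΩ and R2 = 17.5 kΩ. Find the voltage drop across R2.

V ≈ 27.9 V

Series total: ΣR = 2.29 + 17.5 = 19.79 kΩ.
V = V_in · R/ΣR = 31.6 × 0.8843 = 27.94 V.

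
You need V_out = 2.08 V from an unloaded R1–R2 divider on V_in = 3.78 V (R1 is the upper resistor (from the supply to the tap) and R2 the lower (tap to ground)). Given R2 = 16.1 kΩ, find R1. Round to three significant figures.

Required fraction k = V_out/V_in = 0.5503.
So R1 = R2 · (V_in/V_out − 1) = 16.1 × (3.78/2.08 − 1) = 16.1 × 0.8173 = 13.16 kΩ.

R1 ≈ 13.2 kΩ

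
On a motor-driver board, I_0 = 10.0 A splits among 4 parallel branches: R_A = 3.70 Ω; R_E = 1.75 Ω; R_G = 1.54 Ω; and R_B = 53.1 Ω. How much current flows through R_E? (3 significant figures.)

I ≈ 3.78 A

Total conductance ΣG = 1/3.70 + 1/1.75 + 1/1.54 + 1/53.1 = 1.510 (units of 1/Ω).
Current divider: I(R_E) = I_0 · G_k/ΣG = 10.0 × (0.5714/1.510) = 10.0 × 0.3785 = 3.785 A.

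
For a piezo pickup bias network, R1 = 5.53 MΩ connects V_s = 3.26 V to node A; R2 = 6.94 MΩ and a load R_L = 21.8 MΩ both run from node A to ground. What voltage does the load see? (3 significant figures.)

V_out ≈ 1.59 V

The load sits in parallel with R2, giving an effective lower resistance R2' = R2·R_L/(R2+R_L) = 5.264 MΩ.
Now apply the divider: V_out = 3.26 × 0.4877 = 1.590 V.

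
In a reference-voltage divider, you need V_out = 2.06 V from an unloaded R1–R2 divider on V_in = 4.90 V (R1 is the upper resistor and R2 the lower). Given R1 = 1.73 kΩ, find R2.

Required fraction k = V_out/V_in = 0.4204.
So R2 = R1 · V_out/(V_in − V_out) = 1.73 × 2.06/(4.90 − 2.06) = 1.73 × 0.7254 = 1.255 kΩ.

R2 ≈ 1.25 kΩ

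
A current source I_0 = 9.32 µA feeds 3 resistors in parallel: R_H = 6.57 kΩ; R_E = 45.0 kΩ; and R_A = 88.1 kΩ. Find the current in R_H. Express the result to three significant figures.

Conductances: ΣG = 1/6.57 + 1/45.0 + 1/88.1 = 0.1858 (1/kΩ).
R_H takes the fraction G_k/ΣG = 0.1522/0.1858 = 0.8193, so I = 9.32 × 0.8193 = 7.636 µA.

I ≈ 7.64 µA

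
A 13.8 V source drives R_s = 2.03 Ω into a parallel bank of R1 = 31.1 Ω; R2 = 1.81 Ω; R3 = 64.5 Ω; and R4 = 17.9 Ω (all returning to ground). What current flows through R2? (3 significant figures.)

Equivalent of the parallel group: R_p = 1.524 Ω.
V_A by voltage divider: V_A = 13.8 × 1.524/(2.03 + 1.524) = 5.918 V.
Branch current I = V_A/R2 = 5.918/1.81 = 3.270 A.
(Check via current divider: I_total = 3.883 A; share G_k/ΣG = 0.8422 → same result.)

I ≈ 3.27 A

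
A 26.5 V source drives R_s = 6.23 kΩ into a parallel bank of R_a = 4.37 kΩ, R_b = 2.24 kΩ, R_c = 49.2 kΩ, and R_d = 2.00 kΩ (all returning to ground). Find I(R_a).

Parallel bank: R_p = 1/(1/4.37 + 1/2.24 + 1/49.2 + 1/2.00) = 0.8364 kΩ.
V_A by voltage divider: V_A = 26.5 × 0.8364/(6.23 + 0.8364) = 3.137 V.
I(R_a) = V_A / R_a = 3.137/4.37 = 0.7178 mA.

I ≈ 0.718 mA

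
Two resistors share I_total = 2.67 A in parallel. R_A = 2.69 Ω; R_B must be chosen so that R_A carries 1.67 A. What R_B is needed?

In a two-way split, I_A/I_total = R_B/(R_A + R_B).
With f = 0.6255, R_B = R_A · f/(1−f) = 2.69 × 1.670 = 4.492 Ω.

R_B ≈ 4.49 Ω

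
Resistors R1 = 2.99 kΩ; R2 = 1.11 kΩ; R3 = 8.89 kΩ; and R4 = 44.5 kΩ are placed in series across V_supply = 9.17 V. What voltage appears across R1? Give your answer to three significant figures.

V ≈ 0.477 V

Series total: ΣR = 2.99 + 1.11 + 8.89 + 44.5 = 57.49 kΩ.
V = V_supply · R/ΣR = 9.17 × 0.05201 = 0.4769 V.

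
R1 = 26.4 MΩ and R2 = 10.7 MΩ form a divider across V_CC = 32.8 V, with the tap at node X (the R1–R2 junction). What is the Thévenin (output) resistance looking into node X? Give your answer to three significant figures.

R_th ≈ 7.61 MΩ

Looking into X with the source shorted: R_th = R1·R2/(R1+R2) = 26.40 × 10.7/37.10 = 7.614 MΩ.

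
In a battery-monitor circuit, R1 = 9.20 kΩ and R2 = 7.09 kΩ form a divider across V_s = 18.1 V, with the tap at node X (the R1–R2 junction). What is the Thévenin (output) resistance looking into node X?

R_th ≈ 4.00 kΩ

Zeroing V_s shorts the top of R1 to ground, so R_th = R1 ‖ R2 = 4.004 kΩ.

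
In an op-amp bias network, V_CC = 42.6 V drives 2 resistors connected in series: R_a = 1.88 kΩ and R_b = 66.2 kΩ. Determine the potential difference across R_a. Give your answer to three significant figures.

ΣR = 1.88 + 66.2 = 68.08 kΩ.
By the voltage-divider rule, V = 42.6 × 1.880/68.08 = 1.176 V.

V ≈ 1.18 V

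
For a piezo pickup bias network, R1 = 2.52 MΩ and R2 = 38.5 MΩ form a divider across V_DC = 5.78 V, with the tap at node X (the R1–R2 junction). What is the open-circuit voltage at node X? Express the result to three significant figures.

With X open, the divider is unloaded: V_th = 5.78 × 38.5/41.02 = 5.425 V.

V_th ≈ 5.42 V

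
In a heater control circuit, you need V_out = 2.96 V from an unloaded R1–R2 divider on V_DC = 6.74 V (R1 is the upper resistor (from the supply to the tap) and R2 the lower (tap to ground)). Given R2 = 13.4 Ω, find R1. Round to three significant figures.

R1 ≈ 17.1 Ω

Required fraction k = V_out/V_DC = 0.4392.
R1 = R2·(1/k − 1) = 13.4 × 1.277 = 17.11 Ω.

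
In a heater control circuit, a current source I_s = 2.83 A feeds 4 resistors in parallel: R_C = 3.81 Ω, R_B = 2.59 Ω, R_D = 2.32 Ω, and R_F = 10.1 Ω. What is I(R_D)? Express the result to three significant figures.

Conductances: ΣG = 1/3.81 + 1/2.59 + 1/2.32 + 1/10.1 = 1.179 (1/Ω).
R_D takes the fraction G_k/ΣG = 0.4310/1.179 = 0.3657, so I = 2.83 × 0.3657 = 1.035 A.

I ≈ 1.03 A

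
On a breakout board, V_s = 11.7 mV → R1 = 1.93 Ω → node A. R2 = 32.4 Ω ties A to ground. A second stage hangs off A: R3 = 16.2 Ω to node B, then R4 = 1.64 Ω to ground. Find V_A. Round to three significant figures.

V_A ≈ 10.0 mV

Node A sees R2 in parallel with the series input of stage 2, R3 + R4 = 17.84 Ω.
R2 ‖ (R3+R4) = 11.51 Ω.
So V_A = 11.7 × 0.8563 = 10.02 mV.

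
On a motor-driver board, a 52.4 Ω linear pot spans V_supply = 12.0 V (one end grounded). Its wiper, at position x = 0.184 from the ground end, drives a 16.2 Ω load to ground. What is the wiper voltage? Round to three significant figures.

Split the track: R_lower = x·R_p = 9.642 Ω, R_upper = (1−x)·R_p = 42.76 Ω.
R_L loads the lower segment: effective lower R = 6.044 Ω.
V_out = 12.0 × 6.044/(42.76 + 6.044) = 1.486 V.

V_out ≈ 1.49 V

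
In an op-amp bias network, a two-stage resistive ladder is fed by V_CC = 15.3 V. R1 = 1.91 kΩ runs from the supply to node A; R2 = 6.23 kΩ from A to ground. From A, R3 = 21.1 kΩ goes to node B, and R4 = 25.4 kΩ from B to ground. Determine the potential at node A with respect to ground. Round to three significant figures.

Looking into the second stage from A: R3 + R4 = 46.50 kΩ appears in parallel with R2.
R2 ‖ (R3+R4) = 5.494 kΩ.
First divider: V_A = V_CC · 5.494/(1.91 + 5.494) = 11.35 V.

V_A ≈ 11.4 V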